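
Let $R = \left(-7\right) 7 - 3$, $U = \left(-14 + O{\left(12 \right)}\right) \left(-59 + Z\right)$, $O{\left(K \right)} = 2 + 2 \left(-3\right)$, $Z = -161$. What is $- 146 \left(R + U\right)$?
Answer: $-570568$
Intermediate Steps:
$O{\left(K \right)} = -4$ ($O{\left(K \right)} = 2 - 6 = -4$)
$U = 3960$ ($U = \left(-14 - 4\right) \left(-59 - 161\right) = \left(-18\right) \left(-220\right) = 3960$)
$R = -52$ ($R = -49 - 3 = -52$)
$- 146 \left(R + U\right) = - 146 \left(-52 + 3960\right) = \left(-146\right) 3908 = -570568$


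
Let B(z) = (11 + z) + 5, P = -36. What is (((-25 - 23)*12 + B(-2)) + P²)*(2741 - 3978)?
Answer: -907958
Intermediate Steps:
B(z) = 16 + z
(((-25 - 23)*12 + B(-2)) + P²)*(2741 - 3978) = (((-25 - 23)*12 + (16 - 2)) + (-36)²)*(2741 - 3978) = ((-48*12 + 14) + 1296)*(-1237) = ((-576 + 14) + 1296)*(-1237) = (-562 + 1296)*(-1237) = 734*(-1237) = -907958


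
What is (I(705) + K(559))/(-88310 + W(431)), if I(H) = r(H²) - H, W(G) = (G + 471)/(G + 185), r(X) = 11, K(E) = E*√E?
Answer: 19432/2472639 - 1204*√559/190203 ≈ -0.14180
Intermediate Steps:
K(E) = E^(3/2)
W(G) = (471 + G)/(185 + G)
I(H) = 11 - H
(I(705) + K(559))/(-88310 + W(431)) = ((11 - 1*705) + 559^(3/2))/(-88310 + (471 + 431)/(185 + 431)) = ((11 - 705) + 559*√559)/(-88310 + 902/616) = (-694 + 559*√559)/(-88310 + (1/616)*902) = (-694 + 559*√559)/(-88310 + 41/28) = (-694 + 559*√559)/(-2472639/28) = (-694 + 559*√559)*(-28/2472639) = 19432/2472639 - 1204*√559/190203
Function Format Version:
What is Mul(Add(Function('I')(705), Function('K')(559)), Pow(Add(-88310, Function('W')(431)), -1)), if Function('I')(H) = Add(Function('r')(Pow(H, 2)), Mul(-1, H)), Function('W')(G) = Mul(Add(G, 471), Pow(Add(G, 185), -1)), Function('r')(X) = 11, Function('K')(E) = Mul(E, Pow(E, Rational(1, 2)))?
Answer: Add(Rational(19432, 2472639), Mul(Rational(-1204, 190203), Pow(559, Rational(1, 2)))) ≈ -0.14180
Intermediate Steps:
Function('K')(E) = Pow(E, Rational(3, 2))
Function('W')(G) = Mul(Pow(Add(185, G), -1), Add(471, G)) (Function('W')(G) = Mul(Add(471, G), Pow(Add(185, G), -1)) = Mul(Pow(Add(185, G), -1), Add(471, G)))
Function('I')(H) = Add(11, Mul(-1, H))
Mul(Add(Function('I')(705), Function('K')(559)), Pow(Add(-88310, Function('W')(431)), -1)) = Mul(Add(Add(11, Mul(-1, 705)), Pow(559, Rational(3, 2))), Pow(Add(-88310, Mul(Pow(Add(185, 431), -1), Add(471, 431))), -1)) = Mul(Add(Add(11, -705), Mul(559, Pow(559, Rational(1, 2)))), Pow(Add(-88310, Mul(Pow(616, -1), 902)), -1)) = Mul(Add(-694, Mul(559, Pow(559, Rational(1, 2)))), Pow(Add(-88310, Mul(Rational(1, 616), 902)), -1)) = Mul(Add(-694, Mul(559, Pow(559, Rational(1, 2)))), Pow(Add(-88310, Rational(41, 28)), -1)) = Mul(Add(-694, Mul(559, Pow(559, Rational(1, 2)))), Pow(Rational(-2472639, 28), -1)) = Mul(Add(-694, Mul(559, Pow(559, Rational(1, 2)))), Rational(-28, 2472639)) = Add(Rational(19432, 2472639), Mul(Rational(-1204, 190203), Pow(559, Rational(1, 2))))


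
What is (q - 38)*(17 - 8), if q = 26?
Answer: -108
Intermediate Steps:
(q - 38)*(17 - 8) = (26 - 38)*(17 - 8) = -12*9 = -108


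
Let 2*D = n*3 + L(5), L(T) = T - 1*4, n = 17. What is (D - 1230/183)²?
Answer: 1382976/3721 ≈ 371.67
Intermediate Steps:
L(T) = -4 + T (L(T) = T - 4 = -4 + T)
D = 26 (D = (17*3 + (-4 + 5))/2 = (51 + 1)/2 = (½)*52 = 26)
(D - 1230/183)² = (26 - 1230/183)² = (26 - 1230*1/183)² = (26 - 410/61)² = (1176/61)² = 1382976/3721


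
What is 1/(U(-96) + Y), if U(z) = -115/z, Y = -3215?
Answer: -96/308525 ≈ -0.00031116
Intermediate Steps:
1/(U(-96) + Y) = 1/(-115/(-96) - 3215) = 1/(-115*(-1/96) - 3215) = 1/(115/96 - 3215) = 1/(-308525/96) = -96/308525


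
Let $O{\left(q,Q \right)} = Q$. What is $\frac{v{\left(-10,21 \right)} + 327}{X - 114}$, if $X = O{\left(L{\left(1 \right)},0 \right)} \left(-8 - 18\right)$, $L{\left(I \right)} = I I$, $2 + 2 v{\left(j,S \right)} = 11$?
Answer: $- \frac{221}{76} \approx -2.9079$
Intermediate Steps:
$v{\left(j,S \right)} = \frac{9}{2}$ ($v{\left(j,S \right)} = -1 + \frac{1}{2} \cdot 11 = -1 + \frac{11}{2} = \frac{9}{2}$)
$L{\left(I \right)} = I^{2}$
$X = 0$ ($X = 0 \left(-8 - 18\right) = 0 \left(-26\right) = 0$)
$\frac{v{\left(-10,21 \right)} + 327}{X - 114} = \frac{\frac{9}{2} + 327}{0 - 114} = \frac{663}{2 \left(-114\right)} = \frac{663}{2} \left(- \frac{1}{114}\right) = - \frac{221}{76}$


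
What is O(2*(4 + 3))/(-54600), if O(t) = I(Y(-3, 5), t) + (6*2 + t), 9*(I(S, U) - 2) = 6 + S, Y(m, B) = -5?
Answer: -253/491400 ≈ -0.00051486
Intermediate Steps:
I(S, U) = 8/3 + S/9 (I(S, U) = 2 + (6 + S)/9 = 2 + (⅔ + S/9) = 8/3 + S/9)
O(t) = 127/9 + t (O(t) = (8/3 + (⅑)*(-5)) + (6*2 + t) = (8/3 - 5/9) + (12 + t) = 19/9 + (12 + t) = 127/9 + t)
O(2*(4 + 3))/(-54600) = (127/9 + 2*(4 + 3))/(-54600) = (127/9 + 2*7)*(-1/54600) = (127/9 + 14)*(-1/54600) = (253/9)*(-1/54600) = -253/491400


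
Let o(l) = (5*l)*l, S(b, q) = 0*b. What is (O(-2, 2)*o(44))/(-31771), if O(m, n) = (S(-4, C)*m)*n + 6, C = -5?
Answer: -58080/31771 ≈ -1.8281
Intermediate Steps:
S(b, q) = 0
O(m, n) = 6 (O(m, n) = (0*m)*n + 6 = 0*n + 6 = 0 + 6 = 6)
o(l) = 5*l²
(O(-2, 2)*o(44))/(-31771) = (6*(5*44²))/(-31771) = (6*(5*1936))*(-1/31771) = (6*9680)*(-1/31771) = 58080*(-1/31771) = -58080/31771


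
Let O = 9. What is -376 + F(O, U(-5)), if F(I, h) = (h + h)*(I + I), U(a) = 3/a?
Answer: -1988/5 ≈ -397.60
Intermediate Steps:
F(I, h) = 4*I*h (F(I, h) = (2*h)*(2*I) = 4*I*h)
-376 + F(O, U(-5)) = -376 + 4*9*(3/(-5)) = -376 + 4*9*(3*(-⅕)) = -376 + 4*9*(-⅗) = -376 - 108/5 = -1988/5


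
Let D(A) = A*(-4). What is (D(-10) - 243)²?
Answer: 41209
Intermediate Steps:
D(A) = -4*A
(D(-10) - 243)² = (-4*(-10) - 243)² = (40 - 243)² = (-203)² = 41209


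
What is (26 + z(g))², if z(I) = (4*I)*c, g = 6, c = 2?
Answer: 5476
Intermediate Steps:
z(I) = 8*I (z(I) = (4*I)*2 = 8*I)
(26 + z(g))² = (26 + 8*6)² = (26 + 48)² = 74² = 5476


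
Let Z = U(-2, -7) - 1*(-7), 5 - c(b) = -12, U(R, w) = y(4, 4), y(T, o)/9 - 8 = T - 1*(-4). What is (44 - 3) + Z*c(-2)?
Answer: 2608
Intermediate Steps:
y(T, o) = 108 + 9*T (y(T, o) = 72 + 9*(T - 1*(-4)) = 72 + 9*(T + 4) = 72 + 9*(4 + T) = 72 + (36 + 9*T) = 108 + 9*T)
U(R, w) = 144 (U(R, w) = 108 + 9*4 = 108 + 36 = 144)
c(b) = 17 (c(b) = 5 - 1*(-12) = 5 + 12 = 17)
Z = 151 (Z = 144 - 1*(-7) = 144 + 7 = 151)
(44 - 3) + Z*c(-2) = (44 - 3) + 151*17 = 41 + 2567 = 2608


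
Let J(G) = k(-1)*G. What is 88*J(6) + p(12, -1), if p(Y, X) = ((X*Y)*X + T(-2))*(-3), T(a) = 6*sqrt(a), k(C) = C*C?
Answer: 492 - 18*I*sqrt(2) ≈ 492.0 - 25.456*I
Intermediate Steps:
k(C) = C**2
p(Y, X) = -18*I*sqrt(2) - 3*Y*X**2 (p(Y, X) = ((X*Y)*X + 6*sqrt(-2))*(-3) = (Y*X**2 + 6*(I*sqrt(2)))*(-3) = (Y*X**2 + 6*I*sqrt(2))*(-3) = -18*I*sqrt(2) - 3*Y*X**2)
J(G) = G (J(G) = (-1)**2*G = 1*G = G)
88*J(6) + p(12, -1) = 88*6 + (-18*I*sqrt(2) - 3*12*(-1)**2) = 528 + (-18*I*sqrt(2) - 3*12*1) = 528 + (-18*I*sqrt(2) - 36) = 528 + (-36 - 18*I*sqrt(2)) = 492 - 18*I*sqrt(2)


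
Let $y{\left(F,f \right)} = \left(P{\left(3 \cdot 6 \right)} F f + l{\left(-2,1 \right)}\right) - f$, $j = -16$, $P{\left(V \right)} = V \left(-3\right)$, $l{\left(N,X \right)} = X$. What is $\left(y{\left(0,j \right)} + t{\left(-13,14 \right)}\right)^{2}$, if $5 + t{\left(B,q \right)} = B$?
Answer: $1$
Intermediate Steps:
$P{\left(V \right)} = - 3 V$
$t{\left(B,q \right)} = -5 + B$
$y{\left(F,f \right)} = 1 - f - 54 F f$ ($y{\left(F,f \right)} = \left(- 3 \cdot 3 \cdot 6 F f + 1\right) - f = \left(\left(-3\right) 18 F f + 1\right) - f = \left(- 54 F f + 1\right) - f = \left(1 - 54 F f\right) - f = 1 - f - 54 F f$)
$\left(y{\left(0,j \right)} + t{\left(-13,14 \right)}\right)^{2} = \left(\left(1 - -16 - 0 \left(-16\right)\right) - 18\right)^{2} = \left(\left(1 + 16 + 0\right) - 18\right)^{2} = \left(17 - 18\right)^{2} = \left(-1\right)^{2} = 1$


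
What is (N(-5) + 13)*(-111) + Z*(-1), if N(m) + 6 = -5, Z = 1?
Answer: -223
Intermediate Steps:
N(m) = -11 (N(m) = -6 - 5 = -11)
(N(-5) + 13)*(-111) + Z*(-1) = (-11 + 13)*(-111) + 1*(-1) = 2*(-111) - 1 = -222 - 1 = -223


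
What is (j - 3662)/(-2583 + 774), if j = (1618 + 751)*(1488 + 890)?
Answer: -5629820/1809 ≈ -3112.1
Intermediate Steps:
j = 5633482 (j = 2369*2378 = 5633482)
(j - 3662)/(-2583 + 774) = (5633482 - 3662)/(-2583 + 774) = 5629820/(-1809) = 5629820*(-1/1809) = -5629820/1809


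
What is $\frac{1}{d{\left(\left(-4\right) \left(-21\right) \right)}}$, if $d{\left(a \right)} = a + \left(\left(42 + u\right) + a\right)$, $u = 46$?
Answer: $\frac{1}{256} \approx 0.0039063$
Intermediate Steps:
$d{\left(a \right)} = 88 + 2 a$ ($d{\left(a \right)} = a + \left(\left(42 + 46\right) + a\right) = a + \left(88 + a\right) = 88 + 2 a$)
$\frac{1}{d{\left(\left(-4\right) \left(-21\right) \right)}} = \frac{1}{88 + 2 \left(\left(-4\right) \left(-21\right)\right)} = \frac{1}{88 + 2 \cdot 84} = \frac{1}{88 + 168} = \frac{1}{256}$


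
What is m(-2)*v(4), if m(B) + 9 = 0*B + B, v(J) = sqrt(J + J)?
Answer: -22*sqrt(2) ≈ -31.113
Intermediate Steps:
v(J) = sqrt(2)*sqrt(J) (v(J) = sqrt(2*J) = sqrt(2)*sqrt(J))
m(B) = -9 + B (m(B) = -9 + (0*B + B) = -9 + (0 + B) = -9 + B)
m(-2)*v(4) = (-9 - 2)*(sqrt(2)*sqrt(4)) = -11*sqrt(2)*2 = -22*sqrt(2)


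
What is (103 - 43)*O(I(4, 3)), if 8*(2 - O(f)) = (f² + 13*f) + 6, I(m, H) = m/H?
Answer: -205/3 ≈ -68.333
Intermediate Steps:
O(f) = 5/4 - 13*f/8 - f²/8 (O(f) = 2 - ((f² + 13*f) + 6)/8 = 2 - (6 + f² + 13*f)/8 = 2 + (-¾ - 13*f/8 - f²/8) = 5/4 - 13*f/8 - f²/8)
(103 - 43)*O(I(4, 3)) = (103 - 43)*(5/4 - 13/(2*3) - (4/3)²/8) = 60*(5/4 - 13/(2*3) - (4*(⅓))²/8) = 60*(5/4 - 13/8*4/3 - (4/3)²/8) = 60*(5/4 - 13/6 - ⅛*16/9) = 60*(5/4 - 13/6 - 2/9) = 60*(-41/36) = -205/3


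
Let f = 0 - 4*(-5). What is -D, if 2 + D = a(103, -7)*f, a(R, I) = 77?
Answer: -1538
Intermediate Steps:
f = 20 (f = 0 - 4*(-5) = 0 + 20 = 20)
D = 1538 (D = -2 + 77*20 = -2 + 1540 = 1538)
-D = -1*1538 = -1538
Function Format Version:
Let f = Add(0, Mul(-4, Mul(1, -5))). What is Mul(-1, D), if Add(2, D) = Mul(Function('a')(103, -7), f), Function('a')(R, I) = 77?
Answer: -1538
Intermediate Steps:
f = 20 (f = Add(0, Mul(-4, -5)) = Add(0, 20) = 20)
D = 1538 (D = Add(-2, Mul(77, 20)) = Add(-2, 1540) = 1538)
Mul(-1, D) = Mul(-1, 1538) = -1538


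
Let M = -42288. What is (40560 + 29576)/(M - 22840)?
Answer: -8767/8141 ≈ -1.0769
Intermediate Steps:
(40560 + 29576)/(M - 22840) = (40560 + 29576)/(-42288 - 22840) = 70136/(-65128) = 70136*(-1/65128) = -8767/8141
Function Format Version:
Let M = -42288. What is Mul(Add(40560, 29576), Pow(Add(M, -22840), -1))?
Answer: Rational(-8767, 8141) ≈ -1.0769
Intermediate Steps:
Mul(Add(40560, 29576), Pow(Add(M, -22840), -1)) = Mul(Add(40560, 29576), Pow(Add(-42288, -22840), -1)) = Mul(70136, Pow(-65128, -1)) = Mul(70136, Rational(-1, 65128)) = Rational(-8767, 8141)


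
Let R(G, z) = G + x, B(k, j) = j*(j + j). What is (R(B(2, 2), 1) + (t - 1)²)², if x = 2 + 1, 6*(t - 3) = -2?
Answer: 15376/81 ≈ 189.83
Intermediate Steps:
t = 8/3 (t = 3 + (⅙)*(-2) = 3 - ⅓ = 8/3 ≈ 2.6667)
B(k, j) = 2*j² (B(k, j) = j*(2*j) = 2*j²)
x = 3
R(G, z) = 3 + G (R(G, z) = G + 3 = 3 + G)
(R(B(2, 2), 1) + (t - 1)²)² = ((3 + 2*2²) + (8/3 - 1)²)² = ((3 + 2*4) + (5/3)²)² = ((3 + 8) + 25/9)² = (11 + 25/9)² = (124/9)² = 15376/81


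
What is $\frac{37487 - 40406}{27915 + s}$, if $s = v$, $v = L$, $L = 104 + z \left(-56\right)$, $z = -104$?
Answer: $- \frac{973}{11281} \approx -0.086251$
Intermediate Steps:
$L = 5928$ ($L = 104 - -5824 = 104 + 5824 = 5928$)
$v = 5928$
$s = 5928$
$\frac{37487 - 40406}{27915 + s} = \frac{37487 - 40406}{27915 + 5928} = - \frac{2919}{33843} = \left(-2919\right) \frac{1}{33843} = - \frac{973}{11281}$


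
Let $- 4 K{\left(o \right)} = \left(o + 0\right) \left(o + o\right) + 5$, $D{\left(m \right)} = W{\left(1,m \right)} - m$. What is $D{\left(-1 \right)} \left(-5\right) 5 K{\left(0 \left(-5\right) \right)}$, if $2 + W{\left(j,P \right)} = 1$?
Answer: $0$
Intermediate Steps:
$W{\left(j,P \right)} = -1$ ($W{\left(j,P \right)} = -2 + 1 = -1$)
$D{\left(m \right)} = -1 - m$
$K{\left(o \right)} = - \frac{5}{4} - \frac{o^{2}}{2}$ ($K{\left(o \right)} = - \frac{\left(o + 0\right) \left(o + o\right) + 5}{4} = - \frac{o 2 o + 5}{4} = - \frac{2 o^{2} + 5}{4} = - \frac{5 + 2 o^{2}}{4} = - \frac{5}{4} - \frac{o^{2}}{2}$)
$D{\left(-1 \right)} \left(-5\right) 5 K{\left(0 \left(-5\right) \right)} = \left(-1 - -1\right) \left(-5\right) 5 \left(- \frac{5}{4} - \frac{\left(0 \left(-5\right)\right)^{2}}{2}\right) = \left(-1 + 1\right) \left(- 25 \left(- \frac{5}{4} - \frac{0^{2}}{2}\right)\right) = 0 \left(- 25 \left(- \frac{5}{4} - 0\right)\right) = 0 \left(- 25 \left(- \frac{5}{4} + 0\right)\right) = 0 \left(\left(-25\right) \left(- \frac{5}{4}\right)\right) = 0 \cdot \frac{125}{4} = 0$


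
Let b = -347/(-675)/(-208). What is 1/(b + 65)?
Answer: 140400/9125653 ≈ 0.015385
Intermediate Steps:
b = -347/140400 (b = -347*(-1/675)*(-1/208) = (347/675)*(-1/208) = -347/140400 ≈ -0.0024715)
1/(b + 65) = 1/(-347/140400 + 65) = 1/(9125653/140400) = 140400/9125653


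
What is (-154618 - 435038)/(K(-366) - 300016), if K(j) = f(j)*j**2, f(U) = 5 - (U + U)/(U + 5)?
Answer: -53216454/8857253 ≈ -6.0082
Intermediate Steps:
f(U) = 5 - 2*U/(5 + U)
K(j) = j**2*(25 + 3*j)/(5 + j) (K(j) = ((25 + 3*j)/(5 + j))*j**2 = j**2*(25 + 3*j)/(5 + j))
(-154618 - 435038)/(K(-366) - 300016) = (-154618 - 435038)/((-366)**2*(25 + 3*(-366))/(5 - 366) - 300016) = -589656/(133956*(25 - 1098)/(-361) - 300016) = -589656/(133956*(-1/361)*(-1073) - 300016) = -589656/(143734788/361 - 300016) = -589656/35429012/361 = -589656*361/35429012 = -53216454/8857253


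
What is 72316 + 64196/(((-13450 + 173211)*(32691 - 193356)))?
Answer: 1856207164952344/25668001065 ≈ 72316.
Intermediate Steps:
72316 + 64196/(((-13450 + 173211)*(32691 - 193356))) = 72316 + 64196/((159761*(-160665))) = 72316 + 64196/(-25668001065) = 72316 + 64196*(-1/25668001065) = 72316 - 64196/25668001065 = 1856207164952344/25668001065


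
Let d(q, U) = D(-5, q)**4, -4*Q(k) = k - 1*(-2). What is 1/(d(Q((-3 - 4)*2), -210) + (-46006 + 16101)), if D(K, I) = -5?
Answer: -1/29280 ≈ -3.4153e-5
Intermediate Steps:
Q(k) = -1/2 - k/4 (Q(k) = -(k - 1*(-2))/4 = -(k + 2)/4 = -(2 + k)/4 = -1/2 - k/4)
d(q, U) = 625 (d(q, U) = (-5)**4 = 625)
1/(d(Q((-3 - 4)*2), -210) + (-46006 + 16101)) = 1/(625 + (-46006 + 16101)) = 1/(625 - 29905) = 1/(-29280) = -1/29280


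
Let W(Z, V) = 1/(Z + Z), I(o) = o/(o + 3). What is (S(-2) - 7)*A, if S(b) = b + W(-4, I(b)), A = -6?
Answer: 219/4 ≈ 54.750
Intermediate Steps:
I(o) = o/(3 + o)
W(Z, V) = 1/(2*Z)
S(b) = -⅛ + b (S(b) = b + (½)/(-4) = b + (½)*(-¼) = b - ⅛ = -⅛ + b)
(S(-2) - 7)*A = ((-⅛ - 2) - 7)*(-6) = (-17/8 - 7)*(-6) = -73/8*(-6) = 219/4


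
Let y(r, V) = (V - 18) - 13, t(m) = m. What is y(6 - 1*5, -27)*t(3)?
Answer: -174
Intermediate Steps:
y(r, V) = -31 + V (y(r, V) = (-18 + V) - 13 = -31 + V)
y(6 - 1*5, -27)*t(3) = (-31 - 27)*3 = -58*3 = -174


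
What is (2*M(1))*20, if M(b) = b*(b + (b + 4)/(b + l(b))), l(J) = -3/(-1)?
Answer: 90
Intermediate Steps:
l(J) = 3 (l(J) = -3*(-1) = 3)
M(b) = b*(b + (4 + b)/(3 + b)) (M(b) = b*(b + (b + 4)/(b + 3)) = b*(b + (4 + b)/(3 + b)))
(2*M(1))*20 = (2*(1*(4 + 1² + 4*1)/(3 + 1)))*20 = (2*(1*(4 + 1 + 4)/4))*20 = (2*(1*(¼)*9))*20 = (2*(9/4))*20 = (9/2)*20 = 90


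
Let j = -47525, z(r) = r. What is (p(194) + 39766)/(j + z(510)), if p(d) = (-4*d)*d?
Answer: 110778/47015 ≈ 2.3562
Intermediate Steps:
p(d) = -4*d²
(p(194) + 39766)/(j + z(510)) = (-4*194² + 39766)/(-47525 + 510) = (-4*37636 + 39766)/(-47015) = (-150544 + 39766)*(-1/47015) = -110778*(-1/47015) = 110778/47015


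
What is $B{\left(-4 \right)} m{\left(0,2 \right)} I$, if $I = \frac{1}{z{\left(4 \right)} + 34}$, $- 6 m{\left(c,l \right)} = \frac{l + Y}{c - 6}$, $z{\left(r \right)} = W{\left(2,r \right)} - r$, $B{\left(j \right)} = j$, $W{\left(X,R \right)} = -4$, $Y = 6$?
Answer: $- \frac{4}{117} \approx -0.034188$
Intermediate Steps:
$z{\left(r \right)} = -4 - r$
$m{\left(c,l \right)} = - \frac{6 + l}{6 \left(-6 + c\right)}$ ($m{\left(c,l \right)} = - \frac{\left(l + 6\right) \frac{1}{c - 6}}{6} = - \frac{\left(6 + l\right) \frac{1}{-6 + c}}{6} = - \frac{\frac{1}{-6 + c} \left(6 + l\right)}{6} = - \frac{6 + l}{6 \left(-6 + c\right)}$)
$I = \frac{1}{26}$ ($I = \frac{1}{\left(-4 - 4\right) + 34} = \frac{1}{-8 + 34} = \frac{1}{26} \approx 0.038462$)
$B{\left(-4 \right)} m{\left(0,2 \right)} I = - 4 \frac{-6 - 2}{6 \left(-6 + 0\right)} \frac{1}{26} = - 4 \frac{-6 - 2}{6 \left(-6\right)} \frac{1}{26} = - 4 \cdot \frac{1}{6} \left(- \frac{1}{6}\right) \left(-8\right) \frac{1}{26} = \left(-4\right) \frac{2}{9} \cdot \frac{1}{26} = \left(- \frac{8}{9}\right) \frac{1}{26} = - \frac{4}{117}$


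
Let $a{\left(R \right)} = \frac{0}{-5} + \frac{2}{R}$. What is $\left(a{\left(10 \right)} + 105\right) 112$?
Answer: $\frac{58912}{5} \approx 11782.0$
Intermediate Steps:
$a{\left(R \right)} = \frac{2}{R}$ ($a{\left(R \right)} = 0 \left(- \frac{1}{5}\right) + \frac{2}{R} = 0 + \frac{2}{R} = \frac{2}{R}$)
$\left(a{\left(10 \right)} + 105\right) 112 = \left(\frac{2}{10} + 105\right) 112 = \left(2 \cdot \frac{1}{10} + 105\right) 112 = \left(\frac{1}{5} + 105\right) 112 = \frac{526}{5} \cdot 112 = \frac{58912}{5}$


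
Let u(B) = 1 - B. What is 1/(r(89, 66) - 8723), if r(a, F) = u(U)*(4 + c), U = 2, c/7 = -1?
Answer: -1/8720 ≈ -0.00011468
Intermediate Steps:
c = -7 (c = 7*(-1) = -7)
r(a, F) = 3 (r(a, F) = (1 - 1*2)*(4 - 7) = (1 - 2)*(-3) = -1*(-3) = 3)
1/(r(89, 66) - 8723) = 1/(3 - 8723) = 1/(-8720) = -1/8720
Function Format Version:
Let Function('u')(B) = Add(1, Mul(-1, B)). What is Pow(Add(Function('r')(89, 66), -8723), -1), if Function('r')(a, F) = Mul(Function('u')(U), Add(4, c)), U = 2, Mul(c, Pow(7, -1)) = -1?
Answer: Rational(-1, 8720) ≈ -0.00011468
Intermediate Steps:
c = -7 (c = Mul(7, -1) = -7)
Function('r')(a, F) = 3 (Function('r')(a, F) = Mul(Add(1, Mul(-1, 2)), Add(4, -7)) = Mul(Add(1, -2), -3) = Mul(-1, -3) = 3)
Pow(Add(Function('r')(89, 66), -8723), -1) = Pow(Add(3, -8723), -1) = Pow(-8720, -1) = Rational(-1, 8720)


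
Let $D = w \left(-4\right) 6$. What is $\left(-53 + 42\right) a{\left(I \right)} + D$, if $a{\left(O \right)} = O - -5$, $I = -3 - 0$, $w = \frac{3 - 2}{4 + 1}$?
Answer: $- \frac{134}{5} \approx -26.8$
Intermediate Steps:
$w = \frac{1}{5}$ ($w = 1 \cdot \frac{1}{5} = \frac{1}{5} \approx 0.2$)
$I = -3$ ($I = -3 + 0 = -3$)
$a{\left(O \right)} = 5 + O$ ($a{\left(O \right)} = O + 5 = 5 + O$)
$D = - \frac{24}{5}$ ($D = \frac{1}{5} \left(-4\right) 6 = \left(- \frac{4}{5}\right) 6 = - \frac{24}{5} \approx -4.8$)
$\left(-53 + 42\right) a{\left(I \right)} + D = \left(-53 + 42\right) \left(5 - 3\right) - \frac{24}{5} = \left(-11\right) 2 - \frac{24}{5} = -22 - \frac{24}{5} = - \frac{134}{5}$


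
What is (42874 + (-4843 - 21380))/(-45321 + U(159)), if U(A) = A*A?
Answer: -16651/20040 ≈ -0.83089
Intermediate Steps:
U(A) = A**2
(42874 + (-4843 - 21380))/(-45321 + U(159)) = (42874 + (-4843 - 21380))/(-45321 + 159**2) = (42874 - 26223)/(-45321 + 25281) = 16651/(-20040) = 16651*(-1/20040) = -16651/20040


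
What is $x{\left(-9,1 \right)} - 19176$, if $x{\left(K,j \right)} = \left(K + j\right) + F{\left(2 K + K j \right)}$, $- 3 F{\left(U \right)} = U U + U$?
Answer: $-19418$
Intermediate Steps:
$F{\left(U \right)} = - \frac{U}{3} - \frac{U^{2}}{3}$ ($F{\left(U \right)} = - \frac{U U + U}{3} = - \frac{U^{2} + U}{3} = - \frac{U + U^{2}}{3} = - \frac{U}{3} - \frac{U^{2}}{3}$)
$x{\left(K,j \right)} = K + j - \frac{\left(2 K + K j\right) \left(1 + 2 K + K j\right)}{3}$ ($x{\left(K,j \right)} = \left(K + j\right) - \frac{\left(2 K + K j\right) \left(1 + \left(2 K + K j\right)\right)}{3} = \left(K + j\right) - \frac{\left(2 K + K j\right) \left(1 + 2 K + K j\right)}{3} = K + j - \frac{\left(2 K + K j\right) \left(1 + 2 K + K j\right)}{3}$)
$x{\left(-9,1 \right)} - 19176 = \left(-9 + 1 - - 3 \left(1 - 9 \left(2 + 1\right)\right) \left(2 + 1\right)\right) - 19176 = \left(-9 + 1 - \left(-3\right) \left(1 - 27\right) 3\right) - 19176 = \left(-9 + 1 - \left(-3\right) \left(-26\right) 3\right) - 19176 = \left(-9 + 1 - 234\right) - 19176 = -242 - 19176 = -19418$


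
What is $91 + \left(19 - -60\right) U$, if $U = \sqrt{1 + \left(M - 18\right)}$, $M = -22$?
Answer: $91 + 79 i \sqrt{39} \approx 91.0 + 493.35 i$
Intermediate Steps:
$U = i \sqrt{39}$ ($U = \sqrt{1 - 40} = \sqrt{-39} = i \sqrt{39} \approx 6.245 i$)
$91 + \left(19 - -60\right) U = 91 + \left(19 - -60\right) i \sqrt{39} = 91 + \left(19 + 60\right) i \sqrt{39} = 91 + 79 i \sqrt{39}$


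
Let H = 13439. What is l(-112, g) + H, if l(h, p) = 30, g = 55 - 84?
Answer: 13469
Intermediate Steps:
g = -29
l(-112, g) + H = 30 + 13439 = 13469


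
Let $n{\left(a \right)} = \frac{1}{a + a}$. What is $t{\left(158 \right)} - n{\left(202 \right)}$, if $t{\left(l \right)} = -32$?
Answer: $- \frac{12929}{404} \approx -32.002$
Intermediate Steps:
$n{\left(a \right)} = \frac{1}{2 a}$
$t{\left(158 \right)} - n{\left(202 \right)} = -32 - \frac{1}{2 \cdot 202} = -32 - \frac{1}{2} \cdot \frac{1}{202} = -32 - \frac{1}{404} = - \frac{12929}{404}$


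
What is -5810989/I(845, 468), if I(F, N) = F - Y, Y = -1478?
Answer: -5810989/2323 ≈ -2501.5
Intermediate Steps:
I(F, N) = 1478 + F (I(F, N) = F - 1*(-1478) = F + 1478 = 1478 + F)
-5810989/I(845, 468) = -5810989/(1478 + 845) = -5810989/2323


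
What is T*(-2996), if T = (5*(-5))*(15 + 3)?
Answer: 1348200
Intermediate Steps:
T = -450 (T = -25*18 = -450)
T*(-2996) = -450*(-2996) = 1348200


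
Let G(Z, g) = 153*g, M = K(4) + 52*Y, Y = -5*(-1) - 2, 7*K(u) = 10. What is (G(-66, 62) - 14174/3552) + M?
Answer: 119837495/12432 ≈ 9639.4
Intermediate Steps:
K(u) = 10/7 (K(u) = (⅐)*10 = 10/7)
Y = 3 (Y = 5 - 2 = 3)
M = 1102/7 (M = 10/7 + 52*3 = 10/7 + 156 = 1102/7 ≈ 157.43)
(G(-66, 62) - 14174/3552) + M = (153*62 - 14174/3552) + 1102/7 = (9486 - 14174*1/3552) + 1102/7 = (9486 - 7087/1776) + 1102/7 = 16840049/1776 + 1102/7 = 119837495/12432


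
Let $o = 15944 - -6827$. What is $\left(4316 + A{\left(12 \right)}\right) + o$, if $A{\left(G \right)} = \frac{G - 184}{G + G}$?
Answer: $\frac{162479}{6} \approx 27080.0$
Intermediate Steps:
$A{\left(G \right)} = \frac{-184 + G}{2 G}$
$o = 22771$ ($o = 15944 + 6827 = 22771$)
$\left(4316 + A{\left(12 \right)}\right) + o = \left(4316 + \frac{-184 + 12}{2 \cdot 12}\right) + 22771 = \left(4316 + \frac{1}{2} \cdot \frac{1}{12} \left(-172\right)\right) + 22771 = \left(4316 - \frac{43}{6}\right) + 22771 = \frac{25853}{6} + 22771 = \frac{162479}{6}$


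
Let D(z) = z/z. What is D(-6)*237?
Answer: 237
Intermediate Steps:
D(z) = 1
D(-6)*237 = 1*237 = 237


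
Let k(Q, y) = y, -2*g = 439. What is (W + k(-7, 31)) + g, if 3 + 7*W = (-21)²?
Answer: -1763/14 ≈ -125.93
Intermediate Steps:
g = -439/2 (g = -½*439 = -439/2 ≈ -219.50)
W = 438/7 (W = -3/7 + (⅐)*(-21)² = -3/7 + (⅐)*441 = -3/7 + 63 = 438/7 ≈ 62.571)
(W + k(-7, 31)) + g = (438/7 + 31) - 439/2 = 655/7 - 439/2 = -1763/14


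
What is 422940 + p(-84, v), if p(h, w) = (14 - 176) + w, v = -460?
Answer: 422318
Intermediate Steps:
p(h, w) = -162 + w
422940 + p(-84, v) = 422940 + (-162 - 460) = 422940 - 622 = 422318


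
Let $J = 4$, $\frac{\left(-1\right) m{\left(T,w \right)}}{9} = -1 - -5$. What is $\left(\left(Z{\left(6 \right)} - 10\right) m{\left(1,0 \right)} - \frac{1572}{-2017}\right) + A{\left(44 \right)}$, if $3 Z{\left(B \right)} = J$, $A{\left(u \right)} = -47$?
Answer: $\frac{536077}{2017} \approx 265.78$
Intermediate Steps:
$m{\left(T,w \right)} = -36$ ($m{\left(T,w \right)} = - 9 \left(-1 - -5\right) = - 9 \left(-1 + 5\right) = \left(-9\right) 4 = -36$)
$Z{\left(B \right)} = \frac{4}{3}$ ($Z{\left(B \right)} = \frac{1}{3} \cdot 4 = \frac{4}{3}$)
$\left(\left(Z{\left(6 \right)} - 10\right) m{\left(1,0 \right)} - \frac{1572}{-2017}\right) + A{\left(44 \right)} = \left(\left(\frac{4}{3} - 10\right) \left(-36\right) - \frac{1572}{-2017}\right) - 47 = \left(\left(- \frac{26}{3}\right) \left(-36\right) - - \frac{1572}{2017}\right) - 47 = \left(312 + \frac{1572}{2017}\right) - 47 = \frac{630876}{2017} - 47 = \frac{536077}{2017}$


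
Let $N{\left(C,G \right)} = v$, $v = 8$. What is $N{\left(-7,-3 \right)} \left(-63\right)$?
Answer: $-504$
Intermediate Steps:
$N{\left(C,G \right)} = 8$
$N{\left(-7,-3 \right)} \left(-63\right) = 8 \left(-63\right) = -504$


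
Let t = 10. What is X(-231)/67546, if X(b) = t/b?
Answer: -5/7801563 ≈ -6.4090e-7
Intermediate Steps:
X(b) = 10/b
X(-231)/67546 = (10/(-231))/67546 = (10*(-1/231))*(1/67546) = -10/231*1/67546 = -5/7801563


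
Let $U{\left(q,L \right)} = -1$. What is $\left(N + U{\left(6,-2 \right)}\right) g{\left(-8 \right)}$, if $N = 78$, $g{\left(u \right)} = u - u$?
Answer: $0$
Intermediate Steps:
$g{\left(u \right)} = 0$
$\left(N + U{\left(6,-2 \right)}\right) g{\left(-8 \right)} = \left(78 - 1\right) 0 = 77 \cdot 0 = 0$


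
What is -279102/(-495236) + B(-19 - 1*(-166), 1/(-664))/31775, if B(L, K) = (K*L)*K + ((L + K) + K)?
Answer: 985541928927779/1734498520753600 ≈ 0.56820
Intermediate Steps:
B(L, K) = L + 2*K + L*K² (B(L, K) = L*K² + ((K + L) + K) = L*K² + (L + 2*K) = L + 2*K + L*K²)
-279102/(-495236) + B(-19 - 1*(-166), 1/(-664))/31775 = -279102/(-495236) + ((-19 - 1*(-166)) + 2/(-664) + (-19 - 1*(-166))*(1/(-664))²)/31775 = -279102*(-1/495236) + ((-19 + 166) + 2*(-1/664) + (-19 + 166)*(-1/664)²)*(1/31775) = 139551/247618 + (147 - 1/332 + 147*(1/440896))*(1/31775) = 139551/247618 + (147 - 1/332 + 147/440896)*(1/31775) = 139551/247618 + (64810531/440896)*(1/31775) = 139551/247618 + 64810531/14009470400 = 985541928927779/1734498520753600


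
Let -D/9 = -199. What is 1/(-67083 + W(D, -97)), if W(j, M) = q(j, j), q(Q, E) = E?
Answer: -1/65292 ≈ -1.5316e-5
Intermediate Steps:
D = 1791 (D = -9*(-199) = 1791)
W(j, M) = j
1/(-67083 + W(D, -97)) = 1/(-67083 + 1791) = 1/(-65292) = -1/65292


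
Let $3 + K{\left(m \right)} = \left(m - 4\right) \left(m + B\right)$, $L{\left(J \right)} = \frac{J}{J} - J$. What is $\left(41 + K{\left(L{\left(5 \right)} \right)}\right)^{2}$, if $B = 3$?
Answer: $2116$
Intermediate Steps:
$L{\left(J \right)} = 1 - J$
$K{\left(m \right)} = -3 + \left(-4 + m\right) \left(3 + m\right)$ ($K{\left(m \right)} = -3 + \left(m - 4\right) \left(m + 3\right) = -3 + \left(-4 + m\right) \left(3 + m\right)$)
$\left(41 + K{\left(L{\left(5 \right)} \right)}\right)^{2} = \left(41 - \left(16 - 5 - \left(1 - 5\right)^{2}\right)\right)^{2} = \left(41 - \left(11 - \left(1 - 5\right)^{2}\right)\right)^{2} = \left(41 - \left(11 - 16\right)\right)^{2} = \left(41 + \left(-15 + 16 + 4\right)\right)^{2} = \left(41 + 5\right)^{2} = 46^{2} = 2116$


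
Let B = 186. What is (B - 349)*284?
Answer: -46292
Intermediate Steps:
(B - 349)*284 = (186 - 349)*284 = -163*284 = -46292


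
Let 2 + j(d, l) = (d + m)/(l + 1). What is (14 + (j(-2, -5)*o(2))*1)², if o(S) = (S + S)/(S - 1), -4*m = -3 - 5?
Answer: 36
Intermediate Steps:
m = 2 (m = -(-3 - 5)/4 = -¼*(-8) = 2)
j(d, l) = -2 + (2 + d)/(1 + l) (j(d, l) = -2 + (d + 2)/(l + 1) = -2 + (2 + d)/(1 + l))
o(S) = 2*S/(-1 + S) (o(S) = (2*S)/(-1 + S) = 2*S/(-1 + S))
(14 + (j(-2, -5)*o(2))*1)² = (14 + (((-2 - 2*(-5))/(1 - 5))*(2*2/(-1 + 2)))*1)² = (14 + (((-2 + 10)/(-4))*(2*2/1))*1)² = (14 + ((-¼*8)*(2*2*1))*1)² = (14 - 2*4*1)² = (14 - 8*1)² = (14 - 8)² = 6² = 36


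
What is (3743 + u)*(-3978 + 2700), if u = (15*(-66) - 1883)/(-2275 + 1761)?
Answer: -1231209225/257 ≈ -4.7907e+6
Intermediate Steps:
u = 2873/514 (u = (-990 - 1883)/(-514) = -2873*(-1/514) = 2873/514 ≈ 5.5895)
(3743 + u)*(-3978 + 2700) = (3743 + 2873/514)*(-3978 + 2700) = (1926775/514)*(-1278) = -1231209225/257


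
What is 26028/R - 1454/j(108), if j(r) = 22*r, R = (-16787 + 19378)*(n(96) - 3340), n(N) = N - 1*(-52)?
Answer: -251814767/409388364 ≈ -0.61510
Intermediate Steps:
n(N) = 52 + N (n(N) = N + 52 = 52 + N)
R = -8270472 (R = (-16787 + 19378)*((52 + 96) - 3340) = 2591*(148 - 3340) = 2591*(-3192) = -8270472)
26028/R - 1454/j(108) = 26028/(-8270472) - 1454/(22*108) = 26028*(-1/8270472) - 1454/2376 = -2169/689206 - 1454*1/2376 = -2169/689206 - 727/1188 = -251814767/409388364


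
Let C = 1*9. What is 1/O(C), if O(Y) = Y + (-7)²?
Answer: 1/58 ≈ 0.017241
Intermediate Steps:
C = 9
O(Y) = 49 + Y (O(Y) = Y + 49 = 49 + Y)
1/O(C) = 1/(49 + 9) = 1/58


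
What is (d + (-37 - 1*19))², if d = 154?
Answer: 9604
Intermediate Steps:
(d + (-37 - 1*19))² = (154 + (-37 - 1*19))² = (154 + (-37 - 19))² = (154 - 56)² = 98² = 9604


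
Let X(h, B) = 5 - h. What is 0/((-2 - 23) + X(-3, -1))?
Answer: 0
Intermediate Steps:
0/((-2 - 23) + X(-3, -1)) = 0/((-2 - 23) + (5 - 1*(-3))) = 0/(-25 + (5 + 3)) = 0/(-25 + 8) = 0/(-17) = -1/17*0 = 0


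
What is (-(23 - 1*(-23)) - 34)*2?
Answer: -160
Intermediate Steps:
(-(23 - 1*(-23)) - 34)*2 = (-(23 + 23) - 34)*2 = (-1*46 - 34)*2 = (-46 - 34)*2 = -80*2 = -160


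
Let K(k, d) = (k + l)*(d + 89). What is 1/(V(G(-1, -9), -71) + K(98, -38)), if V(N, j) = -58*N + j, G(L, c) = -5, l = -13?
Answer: 1/4554 ≈ 0.00021959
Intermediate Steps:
K(k, d) = (-13 + k)*(89 + d) (K(k, d) = (k - 13)*(d + 89) = (-13 + k)*(89 + d))
V(N, j) = j - 58*N
1/(V(G(-1, -9), -71) + K(98, -38)) = 1/((-71 - 58*(-5)) + (-1157 - 13*(-38) + 89*98 - 38*98)) = 1/((-71 + 290) + (-1157 + 494 + 8722 - 3724)) = 1/(219 + 4335) = 1/4554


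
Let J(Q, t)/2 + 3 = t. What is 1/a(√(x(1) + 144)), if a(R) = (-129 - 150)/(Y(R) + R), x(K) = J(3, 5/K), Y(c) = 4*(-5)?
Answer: 20/279 - 2*√37/279 ≈ 0.028081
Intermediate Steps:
Y(c) = -20
J(Q, t) = -6 + 2*t
x(K) = -6 + 10/K (x(K) = -6 + 2*(5/K) = -6 + 10/K)
a(R) = -279/(-20 + R) (a(R) = (-129 - 150)/(-20 + R) = -279/(-20 + R))
1/a(√(x(1) + 144)) = 1/(-279/(-20 + √((-6 + 10/1) + 144))) = 1/(-279/(-20 + √((-6 + 10*1) + 144))) = 1/(-279/(-20 + √((-6 + 10) + 144))) = 1/(-279/(-20 + √(4 + 144))) = 1/(-279/(-20 + √148)) = 1/(-279/(-20 + 2*√37)) = 20/279 - 2*√37/279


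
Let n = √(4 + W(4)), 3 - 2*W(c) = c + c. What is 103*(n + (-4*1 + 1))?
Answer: -309 + 103*√6/2 ≈ -182.85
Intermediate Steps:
W(c) = 3/2 - c (W(c) = 3/2 - (c + c)/2 = 3/2 - c)
n = √6/2 (n = √(4 + (3/2 - 1*4)) = √(4 + (3/2 - 4)) = √(4 - 5/2) = √(3/2) = √6/2 ≈ 1.2247)
103*(n + (-4*1 + 1)) = 103*(√6/2 + (-4*1 + 1)) = 103*(√6/2 + (-4 + 1)) = 103*(√6/2 - 3) = 103*(-3 + √6/2) = -309 + 103*√6/2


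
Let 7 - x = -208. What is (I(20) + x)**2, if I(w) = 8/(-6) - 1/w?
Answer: 164275489/3600 ≈ 45632.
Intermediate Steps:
x = 215 (x = 7 - 1*(-208) = 7 + 208 = 215)
I(w) = -4/3 - 1/w (I(w) = 8*(-1/6) - 1/w = -4/3 - 1/w)
(I(20) + x)**2 = ((-4/3 - 1/20) + 215)**2 = (-83/60 + 215)**2 = (12817/60)**2 = 164275489/3600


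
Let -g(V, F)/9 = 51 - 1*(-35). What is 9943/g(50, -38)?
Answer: -9943/774 ≈ -12.846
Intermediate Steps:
g(V, F) = -774 (g(V, F) = -9*(51 - 1*(-35)) = -9*(51 + 35) = -9*86 = -774)
9943/g(50, -38) = 9943/(-774) = 9943*(-1/774) = -9943/774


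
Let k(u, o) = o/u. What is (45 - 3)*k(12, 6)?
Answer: 21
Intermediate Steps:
(45 - 3)*k(12, 6) = (45 - 3)*(6/12) = 42*(6*(1/12)) = 42*(½) = 21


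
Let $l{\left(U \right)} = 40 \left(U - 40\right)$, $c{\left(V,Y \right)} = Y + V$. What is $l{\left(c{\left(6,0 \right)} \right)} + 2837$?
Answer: $1477$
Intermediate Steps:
$c{\left(V,Y \right)} = V + Y$
$l{\left(U \right)} = -1600 + 40 U$ ($l{\left(U \right)} = 40 \left(-40 + U\right) = -1600 + 40 U$)
$l{\left(c{\left(6,0 \right)} \right)} + 2837 = \left(-1600 + 40 \left(6 + 0\right)\right) + 2837 = \left(-1600 + 40 \cdot 6\right) + 2837 = \left(-1600 + 240\right) + 2837 = -1360 + 2837 = 1477$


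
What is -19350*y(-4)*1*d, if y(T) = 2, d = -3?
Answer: 116100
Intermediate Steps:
-19350*y(-4)*1*d = -19350*2*1*(-3) = -38700*(-3) = -19350*(-6) = 116100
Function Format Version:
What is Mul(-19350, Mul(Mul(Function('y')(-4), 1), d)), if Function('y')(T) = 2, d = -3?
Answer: 116100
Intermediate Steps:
Mul(-19350, Mul(Mul(Function('y')(-4), 1), d)) = Mul(-19350, Mul(Mul(2, 1), -3)) = Mul(-19350, Mul(2, -3)) = Mul(-19350, -6) = 116100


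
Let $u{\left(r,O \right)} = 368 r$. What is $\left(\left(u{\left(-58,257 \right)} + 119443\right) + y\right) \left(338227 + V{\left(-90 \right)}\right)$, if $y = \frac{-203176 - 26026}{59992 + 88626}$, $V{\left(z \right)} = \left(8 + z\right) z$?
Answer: $\frac{2519310517611930}{74309} \approx 3.3903 \cdot 10^{10}$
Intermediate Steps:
$V{\left(z \right)} = z \left(8 + z\right)$
$y = - \frac{114601}{74309}$ ($y = - \frac{229202}{148618} = \left(-229202\right) \frac{1}{148618} = - \frac{114601}{74309} \approx -1.5422$)
$\left(\left(u{\left(-58,257 \right)} + 119443\right) + y\right) \left(338227 + V{\left(-90 \right)}\right) = \left(\left(368 \left(-58\right) + 119443\right) - \frac{114601}{74309}\right) \left(338227 - 90 \left(8 - 90\right)\right) = \left(\left(-21344 + 119443\right) - \frac{114601}{74309}\right) \left(338227 - -7380\right) = \left(98099 - \frac{114601}{74309}\right) \left(338227 + 7380\right) = \frac{7289523990}{74309} \cdot 345607 = \frac{2519310517611930}{74309}$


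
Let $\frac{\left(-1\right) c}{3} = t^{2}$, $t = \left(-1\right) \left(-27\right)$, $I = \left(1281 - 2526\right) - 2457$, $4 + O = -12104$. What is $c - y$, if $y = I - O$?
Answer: $-10593$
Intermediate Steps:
$O = -12108$ ($O = -4 - 12104 = -12108$)
$I = -3702$ ($I = -1245 - 2457 = -3702$)
$t = 27$
$y = 8406$ ($y = -3702 - -12108 = -3702 + 12108 = 8406$)
$c = -2187$ ($c = - 3 \cdot 27^{2} = \left(-3\right) 729 = -2187$)
$c - y = -2187 - 8406 = -10593$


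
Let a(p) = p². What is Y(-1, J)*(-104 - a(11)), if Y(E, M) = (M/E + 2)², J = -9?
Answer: -27225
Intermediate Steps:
Y(E, M) = (2 + M/E)²
Y(-1, J)*(-104 - a(11)) = ((-9 + 2*(-1))²/(-1)²)*(-104 - 1*11²) = (1*(-9 - 2)²)*(-104 - 1*121) = (1*(-11)²)*(-104 - 121) = (1*121)*(-225) = 121*(-225) = -27225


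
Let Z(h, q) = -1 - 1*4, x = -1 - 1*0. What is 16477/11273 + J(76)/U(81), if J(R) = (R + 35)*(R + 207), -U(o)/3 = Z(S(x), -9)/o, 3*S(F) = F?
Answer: 9561288608/56365 ≈ 1.6963e+5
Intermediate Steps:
x = -1 (x = -1 + 0 = -1)
S(F) = F/3
Z(h, q) = -5 (Z(h, q) = -1 - 4 = -5)
U(o) = 15/o (U(o) = -(-15)/o = 15/o)
J(R) = (35 + R)*(207 + R)
16477/11273 + J(76)/U(81) = 16477/11273 + (7245 + 76² + 242*76)/((15/81)) = 16477*(1/11273) + (7245 + 5776 + 18392)/((15*(1/81))) = 16477/11273 + 31413/(5/27) = 16477/11273 + 31413*(27/5) = 16477/11273 + 848151/5 = 9561288608/56365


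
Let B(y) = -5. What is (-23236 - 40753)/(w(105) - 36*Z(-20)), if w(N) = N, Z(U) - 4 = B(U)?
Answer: -63989/141 ≈ -453.82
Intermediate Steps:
Z(U) = -1 (Z(U) = 4 - 5 = -1)
(-23236 - 40753)/(w(105) - 36*Z(-20)) = (-23236 - 40753)/(105 - 36*(-1)) = -63989/(105 + 36) = -63989/141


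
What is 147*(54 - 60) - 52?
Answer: -934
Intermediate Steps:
147*(54 - 60) - 52 = 147*(-6) - 52 = -882 - 52 = -934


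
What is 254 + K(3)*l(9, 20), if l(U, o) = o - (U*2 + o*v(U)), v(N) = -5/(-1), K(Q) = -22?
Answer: 2410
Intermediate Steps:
v(N) = 5 (v(N) = -5*(-1) = 5)
l(U, o) = -4*o - 2*U (l(U, o) = o - (U*2 + o*5) = o - (2*U + 5*o) = o + (-5*o - 2*U) = -4*o - 2*U)
254 + K(3)*l(9, 20) = 254 - 22*(-4*20 - 2*9) = 254 - 22*(-80 - 18) = 254 - 22*(-98) = 254 + 2156 = 2410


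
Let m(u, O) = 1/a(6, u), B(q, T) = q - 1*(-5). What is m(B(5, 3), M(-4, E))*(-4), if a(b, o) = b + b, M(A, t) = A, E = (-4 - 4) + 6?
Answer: -⅓ ≈ -0.33333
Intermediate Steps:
E = -2 (E = -8 + 6 = -2)
a(b, o) = 2*b
B(q, T) = 5 + q (B(q, T) = q + 5 = 5 + q)
m(u, O) = 1/12 (m(u, O) = 1/(2*6) = 1/12)
m(B(5, 3), M(-4, E))*(-4) = (1/12)*(-4) = -⅓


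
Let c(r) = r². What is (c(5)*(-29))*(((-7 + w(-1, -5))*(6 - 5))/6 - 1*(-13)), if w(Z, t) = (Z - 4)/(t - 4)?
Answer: -233450/27 ≈ -8646.3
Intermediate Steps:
w(Z, t) = (-4 + Z)/(-4 + t)
(c(5)*(-29))*(((-7 + w(-1, -5))*(6 - 5))/6 - 1*(-13)) = (5²*(-29))*(((-7 + (-4 - 1)/(-4 - 5))*(6 - 5))/6 - 1*(-13)) = (25*(-29))*(((-7 - 5/(-9))*1)*(⅙) + 13) = -725*(((-7 - ⅑*(-5))*1)*(⅙) + 13) = -725*(((-7 + 5/9)*1)*(⅙) + 13) = -725*(-58/9*1*(⅙) + 13) = -725*(-58/9*⅙ + 13) = -725*(-29/27 + 13) = -725*322/27 = -233450/27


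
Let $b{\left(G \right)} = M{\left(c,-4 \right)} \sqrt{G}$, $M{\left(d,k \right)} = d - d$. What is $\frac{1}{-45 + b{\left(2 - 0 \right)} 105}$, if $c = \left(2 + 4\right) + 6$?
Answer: $- \frac{1}{45} \approx -0.022222$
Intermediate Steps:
$c = 12$ ($c = 6 + 6 = 12$)
$M{\left(d,k \right)} = 0$
$b{\left(G \right)} = 0$ ($b{\left(G \right)} = 0 \sqrt{G} = 0$)
$\frac{1}{-45 + b{\left(2 - 0 \right)} 105} = \frac{1}{-45 + 0 \cdot 105} = \frac{1}{-45 + 0} = \frac{1}{-45} = - \frac{1}{45}$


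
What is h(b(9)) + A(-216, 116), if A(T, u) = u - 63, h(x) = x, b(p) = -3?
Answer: 50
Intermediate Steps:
A(T, u) = -63 + u
h(b(9)) + A(-216, 116) = -3 + (-63 + 116) = -3 + 53 = 50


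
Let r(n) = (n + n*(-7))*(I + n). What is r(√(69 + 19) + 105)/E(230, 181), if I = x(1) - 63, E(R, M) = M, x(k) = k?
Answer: -27618/181 - 1776*√22/181 ≈ -198.61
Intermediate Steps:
I = -62 (I = 1 - 63 = -62)
r(n) = -6*n*(-62 + n) (r(n) = (n + n*(-7))*(-62 + n) = (n - 7*n)*(-62 + n) = (-6*n)*(-62 + n) = -6*n*(-62 + n))
r(√(69 + 19) + 105)/E(230, 181) = (6*(√(69 + 19) + 105)*(62 - (√(69 + 19) + 105)))/181 = (6*(√88 + 105)*(62 - (√88 + 105)))*(1/181) = (6*(2*√22 + 105)*(62 - (2*√22 + 105)))*(1/181) = (6*(105 + 2*√22)*(62 - (105 + 2*√22)))*(1/181) = (6*(105 + 2*√22)*(62 + (-105 - 2*√22)))*(1/181) = (6*(105 + 2*√22)*(-43 - 2*√22))*(1/181) = (6*(-43 - 2*√22)*(105 + 2*√22))*(1/181) = 6*(-43 - 2*√22)*(105 + 2*√22)/181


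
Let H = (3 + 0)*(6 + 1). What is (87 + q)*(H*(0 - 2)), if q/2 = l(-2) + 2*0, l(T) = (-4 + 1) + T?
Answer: -3234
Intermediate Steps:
H = 21 (H = 3*7 = 21)
l(T) = -3 + T
q = -10 (q = 2*((-3 - 2) + 2*0) = 2*(-5 + 0) = 2*(-5) = -10)
(87 + q)*(H*(0 - 2)) = (87 - 10)*(21*(0 - 2)) = 77*(21*(-2)) = 77*(-42) = -3234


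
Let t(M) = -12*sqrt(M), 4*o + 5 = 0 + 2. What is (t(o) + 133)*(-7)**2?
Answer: 6517 - 294*I*sqrt(3) ≈ 6517.0 - 509.22*I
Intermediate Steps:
o = -3/4 (o = -5/4 + (0 + 2)/4 = -5/4 + (1/4)*2 = -5/4 + 1/2 = -3/4 ≈ -0.75000)
(t(o) + 133)*(-7)**2 = (-6*I*sqrt(3) + 133)*(-7)**2 = (-6*I*sqrt(3) + 133)*49 = (133 - 6*I*sqrt(3))*49 = 6517 - 294*I*sqrt(3)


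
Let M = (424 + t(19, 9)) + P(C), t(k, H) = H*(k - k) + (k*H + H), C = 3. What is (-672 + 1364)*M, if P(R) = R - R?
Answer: 417968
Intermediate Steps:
P(R) = 0
t(k, H) = H + H*k (t(k, H) = H*0 + (H*k + H) = 0 + (H + H*k) = H + H*k)
M = 604 (M = (424 + 9*(1 + 19)) + 0 = (424 + 9*20) + 0 = (424 + 180) + 0 = 604 + 0 = 604)
(-672 + 1364)*M = (-672 + 1364)*604 = 692*604 = 417968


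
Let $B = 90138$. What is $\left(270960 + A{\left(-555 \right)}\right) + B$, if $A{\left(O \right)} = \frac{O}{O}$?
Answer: $361099$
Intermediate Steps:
$A{\left(O \right)} = 1$
$\left(270960 + A{\left(-555 \right)}\right) + B = \left(270960 + 1\right) + 90138 = 270961 + 90138 = 361099$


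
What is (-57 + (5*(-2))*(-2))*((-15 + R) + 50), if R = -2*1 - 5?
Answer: -1036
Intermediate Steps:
R = -7 (R = -2 - 5 = -7)
(-57 + (5*(-2))*(-2))*((-15 + R) + 50) = (-57 + (5*(-2))*(-2))*((-15 - 7) + 50) = (-57 - 10*(-2))*(-22 + 50) = (-57 + 20)*28 = -37*28 = -1036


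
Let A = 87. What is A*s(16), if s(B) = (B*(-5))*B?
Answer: -111360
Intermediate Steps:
s(B) = -5*B² (s(B) = (-5*B)*B = -5*B²)
A*s(16) = 87*(-5*16²) = 87*(-5*256) = 87*(-1280) = -111360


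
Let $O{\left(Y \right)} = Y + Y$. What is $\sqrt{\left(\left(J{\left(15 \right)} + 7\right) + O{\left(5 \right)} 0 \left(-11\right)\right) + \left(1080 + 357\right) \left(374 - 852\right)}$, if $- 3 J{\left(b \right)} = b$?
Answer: $2 i \sqrt{171721} \approx 828.79 i$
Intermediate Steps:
$O{\left(Y \right)} = 2 Y$
$J{\left(b \right)} = - \frac{b}{3}$
$\sqrt{\left(\left(J{\left(15 \right)} + 7\right) + O{\left(5 \right)} 0 \left(-11\right)\right) + \left(1080 + 357\right) \left(374 - 852\right)} = \sqrt{\left(\left(\left(- \frac{1}{3}\right) 15 + 7\right) + 2 \cdot 5 \cdot 0 \left(-11\right)\right) + \left(1080 + 357\right) \left(374 - 852\right)} = \sqrt{\left(\left(-5 + 7\right) + 10 \cdot 0 \left(-11\right)\right) + 1437 \left(-478\right)} = \sqrt{\left(2 + 0 \left(-11\right)\right) - 686886} = \sqrt{\left(2 + 0\right) - 686886} = \sqrt{2 - 686886} = \sqrt{-686884} = 2 i \sqrt{171721}$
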